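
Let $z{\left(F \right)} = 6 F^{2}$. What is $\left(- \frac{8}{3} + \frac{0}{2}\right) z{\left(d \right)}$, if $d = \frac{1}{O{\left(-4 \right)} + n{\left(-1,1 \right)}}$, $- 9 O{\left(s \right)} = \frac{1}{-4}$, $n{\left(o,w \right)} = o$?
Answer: $- \frac{20736}{1225} \approx -16.927$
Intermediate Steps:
$O{\left(s \right)} = \frac{1}{36}$ ($O{\left(s \right)} = - \frac{1}{9 \left(-4\right)} = \left(- \frac{1}{9}\right) \left(- \frac{1}{4}\right) = \frac{1}{36}$)
$d = - \frac{36}{35}$ ($d = \frac{1}{\frac{1}{36} - 1} = \frac{1}{- \frac{35}{36}} = - \frac{36}{35} \approx -1.0286$)
$\left(- \frac{8}{3} + \frac{0}{2}\right) z{\left(d \right)} = \left(- \frac{8}{3} + \frac{0}{2}\right) 6 \left(- \frac{36}{35}\right)^{2} = \left(\left(-8\right) \frac{1}{3} + 0 \cdot \frac{1}{2}\right) 6 \cdot \frac{1296}{1225} = \left(- \frac{8}{3} + 0\right) \frac{7776}{1225} = \left(- \frac{8}{3}\right) \frac{7776}{1225} = - \frac{20736}{1225}$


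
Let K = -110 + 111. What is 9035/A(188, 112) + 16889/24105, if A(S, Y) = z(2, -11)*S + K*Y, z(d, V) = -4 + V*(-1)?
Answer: 26878463/3824660 ≈ 7.0277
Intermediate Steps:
z(d, V) = -4 - V
K = 1
A(S, Y) = Y + 7*S (A(S, Y) = (-4 - 1*(-11))*S + 1*Y = (-4 + 11)*S + Y = 7*S + Y = Y + 7*S)
9035/A(188, 112) + 16889/24105 = 9035/(112 + 7*188) + 16889/24105 = 9035/(112 + 1316) + 16889*(1/24105) = 9035/1428 + 16889/24105 = 26878463/3824660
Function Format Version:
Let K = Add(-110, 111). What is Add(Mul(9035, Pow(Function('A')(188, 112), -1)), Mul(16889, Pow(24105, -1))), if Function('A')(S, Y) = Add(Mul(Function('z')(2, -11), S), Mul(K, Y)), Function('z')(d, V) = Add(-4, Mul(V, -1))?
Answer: Rational(26878463, 3824660) ≈ 7.0277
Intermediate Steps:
Function('z')(d, V) = Add(-4, Mul(-1, V))
K = 1
Function('A')(S, Y) = Add(Y, Mul(7, S)) (Function('A')(S, Y) = Add(Mul(Add(-4, Mul(-1, -11)), S), Mul(1, Y)) = Add(Mul(Add(-4, 11), S), Y) = Add(Mul(7, S), Y) = Add(Y, Mul(7, S)))
Add(Mul(9035, Pow(Function('A')(188, 112), -1)), Mul(16889, Pow(24105, -1))) = Add(Mul(9035, Pow(Add(112, Mul(7, 188)), -1)), Mul(16889, Pow(24105, -1))) = Add(Mul(9035, Pow(Add(112, 1316), -1)), Mul(16889, Rational(1, 24105))) = Add(Mul(9035, Pow(1428, -1)), Rational(16889, 24105)) = Add(Mul(9035, Rational(1, 1428)), Rational(16889, 24105)) = Add(Rational(9035, 1428), Rational(16889, 24105)) = Rational(26878463, 3824660)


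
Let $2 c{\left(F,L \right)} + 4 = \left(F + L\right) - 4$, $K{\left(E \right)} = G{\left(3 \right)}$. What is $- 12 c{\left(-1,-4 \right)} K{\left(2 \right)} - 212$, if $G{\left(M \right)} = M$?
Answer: $22$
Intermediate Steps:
$K{\left(E \right)} = 3$
$c{\left(F,L \right)} = -4 + \frac{F}{2} + \frac{L}{2}$ ($c{\left(F,L \right)} = -2 + \frac{\left(F + L\right) - 4}{2} = -2 + \frac{-4 + F + L}{2} = -2 + \left(-2 + \frac{F}{2} + \frac{L}{2}\right) = -4 + \frac{F}{2} + \frac{L}{2}$)
$- 12 c{\left(-1,-4 \right)} K{\left(2 \right)} - 212 = - 12 \left(-4 + \frac{1}{2} \left(-1\right) + \frac{1}{2} \left(-4\right)\right) 3 - 212 = - 12 \left(-4 - \frac{1}{2} - 2\right) 3 - 212 = \left(-12\right) \left(- \frac{13}{2}\right) 3 - 212 = 78 \cdot 3 - 212 = 234 - 212 = 22$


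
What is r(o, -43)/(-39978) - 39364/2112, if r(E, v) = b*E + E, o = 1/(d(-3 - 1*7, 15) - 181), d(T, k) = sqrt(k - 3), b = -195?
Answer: -2147374112699/115213077936 - 194*sqrt(3)/654619761 ≈ -18.638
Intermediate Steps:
d(T, k) = sqrt(-3 + k)
o = 1/(-181 + 2*sqrt(3)) (o = 1/(sqrt(-3 + 15) - 181) = 1/(sqrt(12) - 181) = 1/(2*sqrt(3) - 181) = 1/(-181 + 2*sqrt(3)) ≈ -0.0056327)
r(E, v) = -194*E (r(E, v) = -195*E + E = -194*E)
r(o, -43)/(-39978) - 39364/2112 = -194*(-181/32749 - 2*sqrt(3)/32749)/(-39978) - 39364/2112 = (35114/32749 + 388*sqrt(3)/32749)*(-1/39978) - 39364*1/2112 = (-17557/654619761 - 194*sqrt(3)/654619761) - 9841/528 = -2147374112699/115213077936 - 194*sqrt(3)/654619761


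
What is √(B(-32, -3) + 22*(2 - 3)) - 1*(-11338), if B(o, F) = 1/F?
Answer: 11338 + I*√201/3 ≈ 11338.0 + 4.7258*I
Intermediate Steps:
√(B(-32, -3) + 22*(2 - 3)) - 1*(-11338) = √(1/(-3) + 22*(2 - 3)) - 1*(-11338) = √(-⅓ + 22*(-1)) + 11338 = √(-⅓ - 22) + 11338 = √(-67/3) + 11338 = I*√201/3 + 11338 = 11338 + I*√201/3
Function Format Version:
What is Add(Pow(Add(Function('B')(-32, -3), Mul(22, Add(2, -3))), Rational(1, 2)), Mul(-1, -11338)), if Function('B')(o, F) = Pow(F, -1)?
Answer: Add(11338, Mul(Rational(1, 3), I, Pow(201, Rational(1, 2)))) ≈ Add(11338., Mul(4.7258, I))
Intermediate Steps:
Add(Pow(Add(Function('B')(-32, -3), Mul(22, Add(2, -3))), Rational(1, 2)), Mul(-1, -11338)) = Add(Pow(Add(Pow(-3, -1), Mul(22, Add(2, -3))), Rational(1, 2)), Mul(-1, -11338)) = Add(Pow(Add(Rational(-1, 3), Mul(22, -1)), Rational(1, 2)), 11338) = Add(Pow(Add(Rational(-1, 3), -22), Rational(1, 2)), 11338) = Add(Pow(Rational(-67, 3), Rational(1, 2)), 11338) = Add(Mul(Rational(1, 3), I, Pow(201, Rational(1, 2))), 11338) = Add(11338, Mul(Rational(1, 3), I, Pow(201, Rational(1, 2))))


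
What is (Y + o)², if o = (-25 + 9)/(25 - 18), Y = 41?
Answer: 73441/49 ≈ 1498.8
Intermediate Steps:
o = -16/7 ≈ -2.2857
(Y + o)² = (41 - 16/7)² = (271/7)² = 73441/49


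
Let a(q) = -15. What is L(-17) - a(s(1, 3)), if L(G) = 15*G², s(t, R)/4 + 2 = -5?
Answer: 4350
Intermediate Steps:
s(t, R) = -28 (s(t, R) = -8 + 4*(-5) = -8 - 20 = -28)
L(-17) - a(s(1, 3)) = 15*(-17)² - 1*(-15) = 15*289 + 15 = 4335 + 15 = 4350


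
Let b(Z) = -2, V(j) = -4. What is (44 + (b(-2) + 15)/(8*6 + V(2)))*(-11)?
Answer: -1949/4 ≈ -487.25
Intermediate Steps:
(44 + (b(-2) + 15)/(8*6 + V(2)))*(-11) = (44 + (-2 + 15)/(8*6 - 4))*(-11) = (44 + 13/(48 - 4))*(-11) = (44 + 13/44)*(-11) = (1949/44)*(-11) = -1949/4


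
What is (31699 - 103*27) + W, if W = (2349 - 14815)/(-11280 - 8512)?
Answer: 286178761/9896 ≈ 28919.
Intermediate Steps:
W = 6233/9896 (W = -12466/(-19792) = -12466*(-1/19792) = 6233/9896 ≈ 0.62985)
(31699 - 103*27) + W = (31699 - 103*27) + 6233/9896 = (31699 - 2781) + 6233/9896 = 28918 + 6233/9896 = 286178761/9896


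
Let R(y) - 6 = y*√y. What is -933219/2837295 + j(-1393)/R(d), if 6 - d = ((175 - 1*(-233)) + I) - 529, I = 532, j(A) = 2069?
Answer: -764921805409/2326937822895 + 837945*I*√5/7381129 ≈ -0.32872 + 0.25385*I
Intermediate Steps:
d = -405 (d = 6 - (((175 - 1*(-233)) + 532) - 529) = 6 - (((175 + 233) + 532) - 529) = 6 - ((408 + 532) - 529) = 6 - (940 - 529) = 6 - 1*411 = 6 - 411 = -405)
R(y) = 6 + y^(3/2) (R(y) = 6 + y*√y = 6 + y^(3/2))
-933219/2837295 + j(-1393)/R(d) = -933219/2837295 + 2069/(6 + (-405)^(3/2)) = -933219*1/2837295 + 2069/(6 - 3645*I*√5) = -103691/315255 + 2069/(6 - 3645*I*√5)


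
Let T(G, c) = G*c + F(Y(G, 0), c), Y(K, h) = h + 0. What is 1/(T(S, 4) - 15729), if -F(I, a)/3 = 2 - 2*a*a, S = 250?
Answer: -1/14639 ≈ -6.8311e-5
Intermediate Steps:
Y(K, h) = h
F(I, a) = -6 + 6*a**2 (F(I, a) = -3*(2 - 2*a*a) = -3*(2 - 2*a**2) = -6 + 6*a**2)
T(G, c) = -6 + 6*c**2 + G*c (T(G, c) = G*c + (-6 + 6*c**2) = -6 + 6*c**2 + G*c)
1/(T(S, 4) - 15729) = 1/((-6 + 6*4**2 + 250*4) - 15729) = 1/((-6 + 6*16 + 1000) - 15729) = 1/((-6 + 96 + 1000) - 15729) = 1/(1090 - 15729) = 1/(-14639) = -1/14639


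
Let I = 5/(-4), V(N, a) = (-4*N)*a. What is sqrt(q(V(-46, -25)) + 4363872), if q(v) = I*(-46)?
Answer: sqrt(17455718)/2 ≈ 2089.0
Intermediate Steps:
V(N, a) = -4*N*a
I = -5/4 (I = 5*(-1/4) = -5/4 ≈ -1.2500)
q(v) = 115/2 (q(v) = -5/4*(-46) = 115/2)
sqrt(q(V(-46, -25)) + 4363872) = sqrt(115/2 + 4363872) = sqrt(8727859/2) = sqrt(17455718)/2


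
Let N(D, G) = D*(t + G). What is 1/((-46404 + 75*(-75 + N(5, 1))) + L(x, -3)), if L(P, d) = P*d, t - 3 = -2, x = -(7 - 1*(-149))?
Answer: -1/50811 ≈ -1.9681e-5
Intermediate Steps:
x = -156 (x = -(7 + 149) = -1*156 = -156)
t = 1 (t = 3 - 2 = 1)
N(D, G) = D*(1 + G)
1/((-46404 + 75*(-75 + N(5, 1))) + L(x, -3)) = 1/((-46404 + 75*(-75 + 5*(1 + 1))) - 156*(-3)) = 1/((-46404 + 75*(-75 + 5*2)) + 468) = 1/((-46404 + 75*(-75 + 10)) + 468) = 1/((-46404 + 75*(-65)) + 468) = 1/((-46404 - 4875) + 468) = 1/(-51279 + 468) = 1/(-50811) = -1/50811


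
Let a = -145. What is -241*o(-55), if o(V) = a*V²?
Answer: 105708625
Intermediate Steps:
o(V) = -145*V²
-241*o(-55) = -(-34945)*(-55)² = -(-34945)*3025 = -241*(-438625) = 105708625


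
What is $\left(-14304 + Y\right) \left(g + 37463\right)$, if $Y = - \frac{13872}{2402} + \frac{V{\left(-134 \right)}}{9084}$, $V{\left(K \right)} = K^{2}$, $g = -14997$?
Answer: $- \frac{876715555308766}{2727471} \approx -3.2144 \cdot 10^{8}$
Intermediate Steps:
$Y = - \frac{10360367}{2727471}$ ($Y = - \frac{13872}{2402} + \frac{\left(-134\right)^{2}}{9084} = \left(-13872\right) \frac{1}{2402} + 17956 \cdot \frac{1}{9084} = - \frac{6936}{1201} + \frac{4489}{2271} = - \frac{10360367}{2727471} \approx -3.7985$)
$\left(-14304 + Y\right) \left(g + 37463\right) = \left(-14304 - \frac{10360367}{2727471}\right) \left(-14997 + 37463\right) = \left(- \frac{39024105551}{2727471}\right) 22466 = - \frac{876715555308766}{2727471}$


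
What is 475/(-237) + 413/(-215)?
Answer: -200006/50955 ≈ -3.9251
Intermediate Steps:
475/(-237) + 413/(-215) = 475*(-1/237) + 413*(-1/215) = -475/237 - 413/215 = -200006/50955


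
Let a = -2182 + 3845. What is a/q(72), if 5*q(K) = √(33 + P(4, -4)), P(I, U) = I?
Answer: 8315*√37/37 ≈ 1367.0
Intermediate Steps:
a = 1663
q(K) = √37/5 (q(K) = √(33 + 4)/5 = √37/5)
a/q(72) = 1663/((√37/5)) = 1663*(5*√37/37) = 8315*√37/37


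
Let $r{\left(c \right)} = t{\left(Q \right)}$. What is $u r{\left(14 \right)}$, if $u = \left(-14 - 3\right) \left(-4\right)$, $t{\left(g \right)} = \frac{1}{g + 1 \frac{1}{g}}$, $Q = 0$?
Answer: $0$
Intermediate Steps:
$t{\left(g \right)} = \frac{1}{g + \frac{1}{g}}$
$r{\left(c \right)} = 0$ ($r{\left(c \right)} = \frac{0}{1 + 0^{2}} = \frac{0}{1 + 0} = \frac{0}{1} = 0 \cdot 1 = 0$)
$u = 68$ ($u = \left(-17\right) \left(-4\right) = 68$)
$u r{\left(14 \right)} = 68 \cdot 0 = 0$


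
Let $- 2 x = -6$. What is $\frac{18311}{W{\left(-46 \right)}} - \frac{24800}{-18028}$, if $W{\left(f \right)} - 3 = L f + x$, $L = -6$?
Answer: $\frac{84276077}{1270974} \approx 66.308$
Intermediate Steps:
$x = 3$ ($x = \left(- \frac{1}{2}\right) \left(-6\right) = 3$)
$W{\left(f \right)} = 6 - 6 f$ ($W{\left(f \right)} = 3 - \left(-3 + 6 f\right) = 6 - 6 f$)
$\frac{18311}{W{\left(-46 \right)}} - \frac{24800}{-18028} = \frac{18311}{6 - -276} - \frac{24800}{-18028} = \frac{18311}{6 + 276} - - \frac{6200}{4507} = \frac{18311}{282} + \frac{6200}{4507} = \frac{84276077}{1270974}$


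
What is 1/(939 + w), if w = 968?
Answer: 1/1907 ≈ 0.00052438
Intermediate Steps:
1/(939 + w) = 1/(939 + 968) = 1/1907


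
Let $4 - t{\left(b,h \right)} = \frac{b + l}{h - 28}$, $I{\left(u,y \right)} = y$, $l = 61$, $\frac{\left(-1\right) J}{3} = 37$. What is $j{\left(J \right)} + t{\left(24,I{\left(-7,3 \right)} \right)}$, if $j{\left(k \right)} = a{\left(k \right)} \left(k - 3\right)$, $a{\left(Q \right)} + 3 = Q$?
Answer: $\frac{65017}{5} \approx 13003.0$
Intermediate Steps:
$J = -111$ ($J = \left(-3\right) 37 = -111$)
$a{\left(Q \right)} = -3 + Q$
$j{\left(k \right)} = \left(-3 + k\right)^{2}$ ($j{\left(k \right)} = \left(-3 + k\right) \left(k - 3\right) = \left(-3 + k\right) \left(-3 + k\right) = \left(-3 + k\right)^{2}$)
$t{\left(b,h \right)} = 4 - \frac{61 + b}{-28 + h}$ ($t{\left(b,h \right)} = 4 - \frac{b + 61}{h - 28} = 4 - \frac{61 + b}{-28 + h}$)
$j{\left(J \right)} + t{\left(24,I{\left(-7,3 \right)} \right)} = \left(-3 - 111\right)^{2} + \frac{-173 - 24 + 4 \cdot 3}{-28 + 3} = \left(-114\right)^{2} + \frac{-173 - 24 + 12}{-25} = 12996 - - \frac{37}{5} = 12996 + \frac{37}{5} = \frac{65017}{5}$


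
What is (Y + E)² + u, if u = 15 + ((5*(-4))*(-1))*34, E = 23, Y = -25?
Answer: 699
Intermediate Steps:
u = 695 (u = 15 - 20*(-1)*34 = 15 + 20*34 = 15 + 680 = 695)
(Y + E)² + u = (-25 + 23)² + 695 = (-2)² + 695 = 4 + 695 = 699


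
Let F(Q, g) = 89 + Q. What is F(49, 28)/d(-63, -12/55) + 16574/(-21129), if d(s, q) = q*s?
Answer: 8213287/887418 ≈ 9.2553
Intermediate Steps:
F(49, 28)/d(-63, -12/55) + 16574/(-21129) = (89 + 49)/((-12/55*(-63))) + 16574/(-21129) = 138/((-12*1/55*(-63))) + 16574*(-1/21129) = 138/((-12/55*(-63))) - 16574/21129 = 138/(756/55) - 16574/21129 = 138*(55/756) - 16574/21129 = 1265/126 - 16574/21129 = 8213287/887418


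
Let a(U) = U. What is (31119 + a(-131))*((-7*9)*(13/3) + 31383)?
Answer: 964036680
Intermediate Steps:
(31119 + a(-131))*((-7*9)*(13/3) + 31383) = (31119 - 131)*((-7*9)*(13/3) + 31383) = 30988*(-819/3 + 31383) = 30988*(-63*13/3 + 31383) = 30988*(-273 + 31383) = 30988*31110 = 964036680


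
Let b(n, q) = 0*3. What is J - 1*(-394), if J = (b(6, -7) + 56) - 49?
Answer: 401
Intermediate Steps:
b(n, q) = 0
J = 7 (J = (0 + 56) - 49 = 56 - 49 = 7)
J - 1*(-394) = 7 - 1*(-394) = 7 + 394 = 401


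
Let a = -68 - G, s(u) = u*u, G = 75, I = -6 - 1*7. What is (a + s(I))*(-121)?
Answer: -3146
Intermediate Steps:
I = -13 (I = -6 - 7 = -13)
s(u) = u**2
a = -143 (a = -68 - 1*75 = -68 - 75 = -143)
(a + s(I))*(-121) = (-143 + (-13)**2)*(-121) = (-143 + 169)*(-121) = 26*(-121) = -3146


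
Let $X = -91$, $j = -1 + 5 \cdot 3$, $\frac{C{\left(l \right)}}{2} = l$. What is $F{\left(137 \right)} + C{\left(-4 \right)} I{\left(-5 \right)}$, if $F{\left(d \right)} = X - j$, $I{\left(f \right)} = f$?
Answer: $-65$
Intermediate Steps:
$C{\left(l \right)} = 2 l$
$j = 14$ ($j = -1 + 15 = 14$)
$F{\left(d \right)} = -105$ ($F{\left(d \right)} = -91 - 14 = -105$)
$F{\left(137 \right)} + C{\left(-4 \right)} I{\left(-5 \right)} = -105 + 2 \left(-4\right) \left(-5\right) = -105 - -40 = -105 + 40 = -65$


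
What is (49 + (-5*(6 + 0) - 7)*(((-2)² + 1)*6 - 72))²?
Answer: 2569609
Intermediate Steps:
(49 + (-5*(6 + 0) - 7)*(((-2)² + 1)*6 - 72))² = (49 + (-5*6 - 7)*((4 + 1)*6 - 72))² = (49 + (-30 - 7)*(5*6 - 72))² = (49 - 37*(30 - 72))² = (49 - 37*(-42))² = (49 + 1554)² = 1603² = 2569609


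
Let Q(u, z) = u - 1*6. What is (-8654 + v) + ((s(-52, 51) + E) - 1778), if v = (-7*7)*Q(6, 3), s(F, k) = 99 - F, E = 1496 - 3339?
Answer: -12124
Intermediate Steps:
Q(u, z) = -6 + u (Q(u, z) = u - 6 = -6 + u)
E = -1843
v = 0 (v = (-7*7)*(-6 + 6) = -49*0 = 0)
(-8654 + v) + ((s(-52, 51) + E) - 1778) = (-8654 + 0) + (((99 - 1*(-52)) - 1843) - 1778) = -8654 + (((99 + 52) - 1843) - 1778) = -8654 + ((151 - 1843) - 1778) = -8654 + (-1692 - 1778) = -8654 - 3470 = -12124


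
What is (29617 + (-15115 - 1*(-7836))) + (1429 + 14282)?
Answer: 38049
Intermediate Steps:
(29617 + (-15115 - 1*(-7836))) + (1429 + 14282) = (29617 + (-15115 + 7836)) + 15711 = (29617 - 7279) + 15711 = 22338 + 15711 = 38049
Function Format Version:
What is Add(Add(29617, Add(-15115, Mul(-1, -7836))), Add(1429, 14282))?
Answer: 38049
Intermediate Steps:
Add(Add(29617, Add(-15115, Mul(-1, -7836))), Add(1429, 14282)) = Add(Add(29617, Add(-15115, 7836)), 15711) = Add(Add(29617, -7279), 15711) = Add(22338, 15711) = 38049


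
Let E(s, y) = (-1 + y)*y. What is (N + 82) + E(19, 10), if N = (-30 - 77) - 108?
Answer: -43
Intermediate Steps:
E(s, y) = y*(-1 + y)
N = -215 (N = -107 - 108 = -215)
(N + 82) + E(19, 10) = (-215 + 82) + 10*(-1 + 10) = -133 + 10*9 = -133 + 90 = -43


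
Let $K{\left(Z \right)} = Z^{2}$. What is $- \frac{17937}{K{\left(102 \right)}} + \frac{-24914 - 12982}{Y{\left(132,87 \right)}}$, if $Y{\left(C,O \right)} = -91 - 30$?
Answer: $\frac{43566623}{139876} \approx 311.47$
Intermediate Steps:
$Y{\left(C,O \right)} = -121$ ($Y{\left(C,O \right)} = -91 - 30 = -121$)
$- \frac{17937}{K{\left(102 \right)}} + \frac{-24914 - 12982}{Y{\left(132,87 \right)}} = - \frac{17937}{102^{2}} + \frac{-24914 - 12982}{-121} = - \frac{17937}{10404} - - \frac{37896}{121} = \left(-17937\right) \frac{1}{10404} + \frac{37896}{121} = - \frac{1993}{1156} + \frac{37896}{121} = \frac{43566623}{139876}$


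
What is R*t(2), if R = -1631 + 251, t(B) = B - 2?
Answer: 0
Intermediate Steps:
t(B) = -2 + B
R = -1380
R*t(2) = -1380*(-2 + 2) = -1380*0 = 0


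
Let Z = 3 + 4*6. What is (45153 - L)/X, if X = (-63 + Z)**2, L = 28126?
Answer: 17027/1296 ≈ 13.138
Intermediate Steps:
Z = 27 (Z = 3 + 24 = 27)
X = 1296 (X = (-63 + 27)**2 = (-36)**2 = 1296)
(45153 - L)/X = (45153 - 1*28126)/1296 = (45153 - 28126)*(1/1296) = 17027*(1/1296) = 17027/1296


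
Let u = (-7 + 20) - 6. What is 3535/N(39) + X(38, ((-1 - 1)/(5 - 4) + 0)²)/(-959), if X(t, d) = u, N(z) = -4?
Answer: -484299/548 ≈ -883.76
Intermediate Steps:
u = 7 (u = 13 - 6 = 7)
X(t, d) = 7
3535/N(39) + X(38, ((-1 - 1)/(5 - 4) + 0)²)/(-959) = 3535/(-4) + 7/(-959) = 3535*(-¼) + 7*(-1/959) = -3535/4 - 1/137 = -484299/548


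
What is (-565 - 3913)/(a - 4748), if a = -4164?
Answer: 2239/4456 ≈ 0.50247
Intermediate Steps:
(-565 - 3913)/(a - 4748) = (-565 - 3913)/(-4164 - 4748) = -4478/(-8912) = -4478*(-1/8912) = 2239/4456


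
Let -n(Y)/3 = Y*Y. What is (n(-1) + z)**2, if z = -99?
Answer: 10404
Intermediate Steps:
n(Y) = -3*Y**2 (n(Y) = -3*Y*Y = -3*Y**2)
(n(-1) + z)**2 = (-3*(-1)**2 - 99)**2 = (-3*1 - 99)**2 = (-3 - 99)**2 = (-102)**2 = 10404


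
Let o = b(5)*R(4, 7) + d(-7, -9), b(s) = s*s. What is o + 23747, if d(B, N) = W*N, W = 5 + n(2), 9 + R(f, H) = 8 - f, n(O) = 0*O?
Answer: 23577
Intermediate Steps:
n(O) = 0
R(f, H) = -1 - f (R(f, H) = -9 + (8 - f) = -1 - f)
W = 5 (W = 5 + 0 = 5)
d(B, N) = 5*N
b(s) = s²
o = -170 (o = 5²*(-1 - 1*4) + 5*(-9) = 25*(-1 - 4) - 45 = 25*(-5) - 45 = -125 - 45 = -170)
o + 23747 = -170 + 23747 = 23577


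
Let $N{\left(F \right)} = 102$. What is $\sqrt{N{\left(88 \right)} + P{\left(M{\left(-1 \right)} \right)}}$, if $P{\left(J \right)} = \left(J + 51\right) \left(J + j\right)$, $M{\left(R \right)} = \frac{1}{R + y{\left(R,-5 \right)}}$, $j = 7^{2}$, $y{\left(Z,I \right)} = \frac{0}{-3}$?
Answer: $3 \sqrt{278} \approx 50.02$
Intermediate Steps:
$y{\left(Z,I \right)} = 0$ ($y{\left(Z,I \right)} = 0 \left(- \frac{1}{3}\right) = 0$)
$j = 49$
$M{\left(R \right)} = \frac{1}{R}$ ($M{\left(R \right)} = \frac{1}{R + 0} = \frac{1}{R}$)
$P{\left(J \right)} = \left(49 + J\right) \left(51 + J\right)$ ($P{\left(J \right)} = \left(J + 51\right) \left(J + 49\right) = \left(51 + J\right) \left(49 + J\right) = \left(49 + J\right) \left(51 + J\right)$)
$\sqrt{N{\left(88 \right)} + P{\left(M{\left(-1 \right)} \right)}} = \sqrt{102 + \left(2499 + \left(\frac{1}{-1}\right)^{2} + \frac{100}{-1}\right)} = \sqrt{102 + \left(2499 + \left(-1\right)^{2} + 100 \left(-1\right)\right)} = \sqrt{102 + \left(2499 + 1 - 100\right)} = \sqrt{102 + 2400} = \sqrt{2502} = 3 \sqrt{278}$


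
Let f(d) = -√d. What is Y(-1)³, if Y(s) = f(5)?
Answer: -5*√5 ≈ -11.180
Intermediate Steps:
Y(s) = -√5
Y(-1)³ = (-√5)³ = -5*√5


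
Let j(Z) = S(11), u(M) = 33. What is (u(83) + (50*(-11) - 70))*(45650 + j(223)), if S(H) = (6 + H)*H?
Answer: -26906319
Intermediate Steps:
S(H) = H*(6 + H)
j(Z) = 187 (j(Z) = 11*(6 + 11) = 11*17 = 187)
(u(83) + (50*(-11) - 70))*(45650 + j(223)) = (33 + (50*(-11) - 70))*(45650 + 187) = (33 + (-550 - 70))*45837 = (33 - 620)*45837 = -587*45837 = -26906319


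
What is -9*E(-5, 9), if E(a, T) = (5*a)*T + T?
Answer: 1944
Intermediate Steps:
E(a, T) = T + 5*T*a (E(a, T) = 5*T*a + T = T + 5*T*a)
-9*E(-5, 9) = -81*(1 + 5*(-5)) = -81*(1 - 25) = -81*(-24) = -9*(-216) = 1944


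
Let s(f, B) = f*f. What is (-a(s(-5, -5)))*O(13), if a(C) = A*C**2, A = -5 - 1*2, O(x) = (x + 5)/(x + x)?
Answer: 39375/13 ≈ 3028.8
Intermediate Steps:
s(f, B) = f**2
O(x) = (5 + x)/(2*x) (O(x) = (5 + x)/((2*x)) = (5 + x)*(1/(2*x)) = (5 + x)/(2*x))
A = -7 (A = -5 - 2 = -7)
a(C) = -7*C**2
(-a(s(-5, -5)))*O(13) = (-(-7)*((-5)**2)**2)*((1/2)*(5 + 13)/13) = (-(-7)*25**2)*((1/2)*(1/13)*18) = -(-7)*625*(9/13) = -1*(-4375)*(9/13) = 4375*(9/13) = 39375/13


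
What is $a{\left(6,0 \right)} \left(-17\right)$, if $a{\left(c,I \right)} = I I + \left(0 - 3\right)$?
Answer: $51$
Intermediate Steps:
$a{\left(c,I \right)} = -3 + I^{2}$ ($a{\left(c,I \right)} = I^{2} + \left(0 - 3\right) = I^{2} - 3 = -3 + I^{2}$)
$a{\left(6,0 \right)} \left(-17\right) = \left(-3 + 0^{2}\right) \left(-17\right) = \left(-3 + 0\right) \left(-17\right) = \left(-3\right) \left(-17\right) = 51$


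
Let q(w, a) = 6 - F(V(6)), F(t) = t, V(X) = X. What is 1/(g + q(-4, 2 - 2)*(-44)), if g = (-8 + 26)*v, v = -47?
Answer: -1/846 ≈ -0.0011820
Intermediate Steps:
q(w, a) = 0 (q(w, a) = 6 - 1*6 = 6 - 6 = 0)
g = -846 (g = (-8 + 26)*(-47) = 18*(-47) = -846)
1/(g + q(-4, 2 - 2)*(-44)) = 1/(-846 + 0*(-44)) = 1/(-846 + 0) = 1/(-846) = -1/846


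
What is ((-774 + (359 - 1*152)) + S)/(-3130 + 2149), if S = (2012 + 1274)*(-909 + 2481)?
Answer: -1721675/327 ≈ -5265.1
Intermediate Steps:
S = 5165592 (S = 3286*1572 = 5165592)
((-774 + (359 - 1*152)) + S)/(-3130 + 2149) = ((-774 + (359 - 1*152)) + 5165592)/(-3130 + 2149) = ((-774 + (359 - 152)) + 5165592)/(-981) = ((-774 + 207) + 5165592)*(-1/981) = (-567 + 5165592)*(-1/981) = 5165025*(-1/981) = -1721675/327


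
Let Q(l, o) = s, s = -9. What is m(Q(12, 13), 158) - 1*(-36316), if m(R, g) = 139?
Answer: 36455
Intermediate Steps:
Q(l, o) = -9
m(Q(12, 13), 158) - 1*(-36316) = 139 - 1*(-36316) = 139 + 36316 = 36455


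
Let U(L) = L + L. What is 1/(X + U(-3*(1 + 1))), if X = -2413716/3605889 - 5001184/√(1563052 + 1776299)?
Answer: 61615221734332917/36425614318540946210240 - 21850662730246539*√371039/36425614318540946210240 ≈ -0.00036371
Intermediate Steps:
X = -804572/1201963 - 5001184*√371039/1113117 (X = -2413716*1/3605889 - 5001184*√371039/1113117 = -804572/1201963 - 5001184*√371039/1113117 ≈ -2737.5)
U(L) = 2*L
1/(X + U(-3*(1 + 1))) = 1/((-804572/1201963 - 5001184*√371039/1113117) + 2*(-3*(1 + 1))) = 1/((-804572/1201963 - 5001184*√371039/1113117) + 2*(-3*2)) = 1/((-804572/1201963 - 5001184*√371039/1113117) + 2*(-6)) = 1/((-804572/1201963 - 5001184*√371039/1113117) - 12) = 1/(-15228128/1201963 - 5001184*√371039/1113117)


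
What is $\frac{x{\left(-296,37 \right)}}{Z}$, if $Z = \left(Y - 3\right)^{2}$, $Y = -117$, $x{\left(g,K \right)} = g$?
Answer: $- \frac{37}{1800} \approx -0.020556$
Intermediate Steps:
$Z = 14400$ ($Z = \left(-117 - 3\right)^{2} = \left(-120\right)^{2} = 14400$)
$\frac{x{\left(-296,37 \right)}}{Z} = - \frac{296}{14400} = \left(-296\right) \frac{1}{14400} = - \frac{37}{1800}$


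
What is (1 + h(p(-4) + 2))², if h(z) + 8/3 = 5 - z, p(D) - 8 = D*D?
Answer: 4624/9 ≈ 513.78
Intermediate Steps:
p(D) = 8 + D² (p(D) = 8 + D*D = 8 + D²)
h(z) = 7/3 - z (h(z) = -8/3 + (5 - z) = 7/3 - z)
(1 + h(p(-4) + 2))² = (1 + (7/3 - ((8 + (-4)²) + 2)))² = (1 + (7/3 - ((8 + 16) + 2)))² = (1 + (7/3 - (24 + 2)))² = (1 + (7/3 - 1*26))² = (1 + (7/3 - 26))² = (1 - 71/3)² = (-68/3)² = 4624/9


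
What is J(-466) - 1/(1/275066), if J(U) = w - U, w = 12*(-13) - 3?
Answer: -274759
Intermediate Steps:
w = -159 (w = -156 - 3 = -159)
J(U) = -159 - U
J(-466) - 1/(1/275066) = (-159 - 1*(-466)) - 1/(1/275066) = (-159 + 466) - 1/1/275066 = 307 - 1*275066 = 307 - 275066 = -274759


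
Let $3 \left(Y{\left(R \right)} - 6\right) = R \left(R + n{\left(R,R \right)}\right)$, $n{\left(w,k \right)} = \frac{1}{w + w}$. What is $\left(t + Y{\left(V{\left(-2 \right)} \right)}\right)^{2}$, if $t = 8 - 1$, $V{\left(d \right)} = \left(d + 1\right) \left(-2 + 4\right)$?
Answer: $\frac{841}{4} \approx 210.25$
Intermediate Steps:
$V{\left(d \right)} = 2 + 2 d$ ($V{\left(d \right)} = \left(1 + d\right) 2 = 2 + 2 d$)
$t = 7$
$n{\left(w,k \right)} = \frac{1}{2 w}$
$Y{\left(R \right)} = 6 + \frac{R \left(R + \frac{1}{2 R}\right)}{3}$
$\left(t + Y{\left(V{\left(-2 \right)} \right)}\right)^{2} = \left(7 + \left(\frac{37}{6} + \frac{\left(2 + 2 \left(-2\right)\right)^{2}}{3}\right)\right)^{2} = \left(7 + \left(\frac{37}{6} + \frac{\left(2 - 4\right)^{2}}{3}\right)\right)^{2} = \left(7 + \left(\frac{37}{6} + \frac{\left(-2\right)^{2}}{3}\right)\right)^{2} = \left(7 + \left(\frac{37}{6} + \frac{1}{3} \cdot 4\right)\right)^{2} = \left(7 + \left(\frac{37}{6} + \frac{4}{3}\right)\right)^{2} = \left(7 + \frac{15}{2}\right)^{2} = \left(\frac{29}{2}\right)^{2} = \frac{841}{4}$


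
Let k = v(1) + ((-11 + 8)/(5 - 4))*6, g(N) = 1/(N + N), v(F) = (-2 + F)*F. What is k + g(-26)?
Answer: -989/52 ≈ -19.019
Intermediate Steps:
v(F) = F*(-2 + F)
g(N) = 1/(2*N)
k = -19 (k = 1*(-2 + 1) + ((-11 + 8)/(5 - 4))*6 = 1*(-1) - 3/1*6 = -1 - 3*1*6 = -1 - 3*6 = -1 - 18 = -19)
k + g(-26) = -19 + (½)/(-26) = -19 + (½)*(-1/26) = -19 - 1/52 = -989/52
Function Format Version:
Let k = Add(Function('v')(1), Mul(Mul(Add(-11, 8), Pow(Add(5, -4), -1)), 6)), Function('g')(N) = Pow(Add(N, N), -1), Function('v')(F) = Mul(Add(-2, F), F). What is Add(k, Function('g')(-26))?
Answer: Rational(-989, 52) ≈ -19.019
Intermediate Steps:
Function('v')(F) = Mul(F, Add(-2, F))
Function('g')(N) = Mul(Rational(1, 2), Pow(N, -1)) (Function('g')(N) = Pow(Mul(2, N), -1) = Mul(Rational(1, 2), Pow(N, -1)))
k = -19 (k = Add(Mul(1, Add(-2, 1)), Mul(Mul(Add(-11, 8), Pow(Add(5, -4), -1)), 6)) = Add(Mul(1, -1), Mul(Mul(-3, Pow(1, -1)), 6)) = Add(-1, Mul(Mul(-3, 1), 6)) = Add(-1, Mul(-3, 6)) = Add(-1, -18) = -19)
Add(k, Function('g')(-26)) = Add(-19, Mul(Rational(1, 2), Pow(-26, -1))) = Add(-19, Mul(Rational(1, 2), Rational(-1, 26))) = Add(-19, Rational(-1, 52)) = Rational(-989, 52)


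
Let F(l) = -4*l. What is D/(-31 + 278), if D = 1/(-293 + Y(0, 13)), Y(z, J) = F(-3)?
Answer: -1/69407 ≈ -1.4408e-5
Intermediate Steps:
Y(z, J) = 12 (Y(z, J) = -4*(-3) = 12)
D = -1/281 (D = 1/(-293 + 12) = 1/(-281) = -1/281 ≈ -0.0035587)
D/(-31 + 278) = -1/(281*(-31 + 278)) = -1/281/247 = -1/281*1/247 = -1/69407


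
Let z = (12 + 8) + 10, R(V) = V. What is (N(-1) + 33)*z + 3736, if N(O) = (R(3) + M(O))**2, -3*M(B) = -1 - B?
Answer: 4996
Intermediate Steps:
z = 30 (z = 20 + 10 = 30)
M(B) = 1/3 + B/3 (M(B) = -(-1 - B)/3 = 1/3 + B/3)
N(O) = (10/3 + O/3)**2 (N(O) = (3 + (1/3 + O/3))**2 = (10/3 + O/3)**2)
(N(-1) + 33)*z + 3736 = ((10 - 1)**2/9 + 33)*30 + 3736 = ((1/9)*9**2 + 33)*30 + 3736 = ((1/9)*81 + 33)*30 + 3736 = (9 + 33)*30 + 3736 = 42*30 + 3736 = 1260 + 3736 = 4996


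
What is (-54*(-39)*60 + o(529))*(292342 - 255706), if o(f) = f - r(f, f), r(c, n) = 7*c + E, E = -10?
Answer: 4513408656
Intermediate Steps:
r(c, n) = -10 + 7*c (r(c, n) = 7*c - 10 = -10 + 7*c)
o(f) = 10 - 6*f (o(f) = f - (-10 + 7*f) = f + (10 - 7*f) = 10 - 6*f)
(-54*(-39)*60 + o(529))*(292342 - 255706) = (-54*(-39)*60 + (10 - 6*529))*(292342 - 255706) = (2106*60 + (10 - 3174))*36636 = (126360 - 3164)*36636 = 123196*36636 = 4513408656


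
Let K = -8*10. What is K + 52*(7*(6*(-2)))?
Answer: -4448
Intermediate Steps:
K = -80
K + 52*(7*(6*(-2))) = -80 + 52*(7*(6*(-2))) = -80 + 52*(7*(-12)) = -80 + 52*(-84) = -80 - 4368 = -4448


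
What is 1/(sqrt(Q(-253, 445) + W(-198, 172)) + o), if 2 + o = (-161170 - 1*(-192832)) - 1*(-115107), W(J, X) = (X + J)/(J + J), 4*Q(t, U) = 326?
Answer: 14529933/2132514668536 - 15*sqrt(3553)/2132514668536 ≈ 6.8131e-6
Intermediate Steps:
Q(t, U) = 163/2 (Q(t, U) = (1/4)*326 = 163/2)
W(J, X) = (J + X)/(2*J) (W(J, X) = (J + X)/((2*J)) = (J + X)*(1/(2*J)) = (J + X)/(2*J))
o = 146767 (o = -2 + ((-161170 - 1*(-192832)) - 1*(-115107)) = -2 + ((-161170 + 192832) + 115107) = -2 + (31662 + 115107) = -2 + 146769 = 146767)
1/(sqrt(Q(-253, 445) + W(-198, 172)) + o) = 1/(sqrt(163/2 + (1/2)*(-198 + 172)/(-198)) + 146767) = 1/(sqrt(163/2 + (1/2)*(-1/198)*(-26)) + 146767) = 1/(sqrt(163/2 + 13/198) + 146767) = 1/(sqrt(8075/99) + 146767) = 1/(5*sqrt(3553)/33 + 146767) = 1/(146767 + 5*sqrt(3553)/33)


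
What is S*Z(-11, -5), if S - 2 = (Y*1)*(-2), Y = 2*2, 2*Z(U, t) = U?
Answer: 33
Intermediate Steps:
Z(U, t) = U/2
Y = 4
S = -6 (S = 2 + (4*1)*(-2) = 2 + 4*(-2) = 2 - 8 = -6)
S*Z(-11, -5) = -3*(-11) = -6*(-11/2) = 33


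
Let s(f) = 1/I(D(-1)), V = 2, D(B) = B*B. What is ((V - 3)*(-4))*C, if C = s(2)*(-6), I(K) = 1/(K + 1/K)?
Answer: -48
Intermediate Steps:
D(B) = B²
s(f) = 2 (s(f) = 1/((-1)²/(1 + ((-1)²)²)) = 1/(1/(1 + 1²)) = 1/(1/(1 + 1)) = 1/(1/2) = 1/(1*(½)) = 1/(½) = 2)
C = -12 (C = 2*(-6) = -12)
((V - 3)*(-4))*C = ((2 - 3)*(-4))*(-12) = -1*(-4)*(-12) = 4*(-12) = -48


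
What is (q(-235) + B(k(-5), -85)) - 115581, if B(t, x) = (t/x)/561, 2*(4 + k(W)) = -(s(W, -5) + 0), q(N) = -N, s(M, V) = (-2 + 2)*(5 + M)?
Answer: -5500274006/47685 ≈ -1.1535e+5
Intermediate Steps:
s(M, V) = 0 (s(M, V) = 0*(5 + M) = 0)
k(W) = -4 (k(W) = -4 + (-(0 + 0))/2 = -4 + (-1*0)/2 = -4 + (½)*0 = -4 + 0 = -4)
B(t, x) = t/(561*x) (B(t, x) = (t/x)*(1/561) = t/(561*x))
(q(-235) + B(k(-5), -85)) - 115581 = (-1*(-235) + (1/561)*(-4)/(-85)) - 115581 = (235 + (1/561)*(-4)*(-1/85)) - 115581 = (235 + 4/47685) - 115581 = 11205979/47685 - 115581 = -5500274006/47685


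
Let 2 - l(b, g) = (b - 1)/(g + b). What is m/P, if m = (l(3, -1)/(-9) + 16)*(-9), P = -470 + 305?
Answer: 13/15 ≈ 0.86667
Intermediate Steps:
l(b, g) = 2 - (-1 + b)/(b + g) (l(b, g) = 2 - (b - 1)/(g + b) = 2 - (-1 + b)/(b + g))
P = -165
m = -143 (m = (((1 + 3 + 2*(-1))/(3 - 1))/(-9) + 16)*(-9) = (((1 + 3 - 2)/2)*(-1/9) + 16)*(-9) = (((1/2)*2)*(-1/9) + 16)*(-9) = (1*(-1/9) + 16)*(-9) = (-1/9 + 16)*(-9) = (143/9)*(-9) = -143)
m/P = -143/(-165) = -143*(-1/165) = 13/15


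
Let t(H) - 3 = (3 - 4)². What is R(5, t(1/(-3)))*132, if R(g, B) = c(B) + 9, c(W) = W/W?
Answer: 1320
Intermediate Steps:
c(W) = 1
t(H) = 4 (t(H) = 3 + (3 - 4)² = 3 + (-1)² = 3 + 1 = 4)
R(g, B) = 10 (R(g, B) = 1 + 9 = 10)
R(5, t(1/(-3)))*132 = 10*132 = 1320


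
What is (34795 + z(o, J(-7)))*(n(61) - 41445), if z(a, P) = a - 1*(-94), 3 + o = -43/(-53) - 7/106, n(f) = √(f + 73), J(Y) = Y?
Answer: -153263402775/106 + 3697995*√134/106 ≈ -1.4455e+9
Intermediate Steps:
n(f) = √(73 + f)
o = -239/106 (o = -3 + (-43/(-53) - 7/106) = -3 + (-43*(-1/53) - 7*1/106) = -3 + (43/53 - 7/106) = -3 + 79/106 = -239/106 ≈ -2.2547)
z(a, P) = 94 + a (z(a, P) = a + 94 = 94 + a)
(34795 + z(o, J(-7)))*(n(61) - 41445) = (34795 + (94 - 239/106))*(√(73 + 61) - 41445) = (34795 + 9725/106)*(√134 - 41445) = 3697995*(-41445 + √134)/106 = -153263402775/106 + 3697995*√134/106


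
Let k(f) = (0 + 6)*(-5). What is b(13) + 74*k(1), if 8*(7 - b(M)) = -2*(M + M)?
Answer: -4413/2 ≈ -2206.5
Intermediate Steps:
k(f) = -30 (k(f) = 6*(-5) = -30)
b(M) = 7 + M/2 (b(M) = 7 - (-1)*(M + M)/4 = 7 - (-1)*2*M/4 = 7 - (-1)*M/2 = 7 + M/2)
b(13) + 74*k(1) = (7 + (½)*13) + 74*(-30) = (7 + 13/2) - 2220 = 27/2 - 2220 = -4413/2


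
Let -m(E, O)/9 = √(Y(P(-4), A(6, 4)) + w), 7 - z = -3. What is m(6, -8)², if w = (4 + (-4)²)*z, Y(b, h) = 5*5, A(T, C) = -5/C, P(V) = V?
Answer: 18225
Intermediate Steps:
z = 10 (z = 7 - 1*(-3) = 7 + 3 = 10)
Y(b, h) = 25
w = 200 (w = (4 + (-4)²)*10 = (4 + 16)*10 = 20*10 = 200)
m(E, O) = -135 (m(E, O) = -9*√(25 + 200) = -9*√225 = -9*15 = -135)
m(6, -8)² = (-135)² = 18225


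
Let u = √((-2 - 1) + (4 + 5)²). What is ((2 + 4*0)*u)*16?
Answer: 32*√78 ≈ 282.62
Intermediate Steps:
u = √78 (u = √(-3 + 9²) = √(-3 + 81) = √78 ≈ 8.8318)
((2 + 4*0)*u)*16 = ((2 + 4*0)*√78)*16 = ((2 + 0)*√78)*16 = (2*√78)*16 = 32*√78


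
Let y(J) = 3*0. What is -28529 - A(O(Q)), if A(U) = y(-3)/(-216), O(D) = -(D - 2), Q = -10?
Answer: -28529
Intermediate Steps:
y(J) = 0
O(D) = 2 - D (O(D) = -(-2 + D) = 2 - D)
A(U) = 0 (A(U) = 0/(-216) = 0*(-1/216) = 0)
-28529 - A(O(Q)) = -28529 - 1*0 = -28529 + 0 = -28529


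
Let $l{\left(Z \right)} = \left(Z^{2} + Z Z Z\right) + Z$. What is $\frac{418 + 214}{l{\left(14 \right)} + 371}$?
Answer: $\frac{632}{3325} \approx 0.19008$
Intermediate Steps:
$l{\left(Z \right)} = Z + Z^{2} + Z^{3}$ ($l{\left(Z \right)} = \left(Z^{2} + Z^{2} Z\right) + Z = \left(Z^{2} + Z^{3}\right) + Z = Z + Z^{2} + Z^{3}$)
$\frac{418 + 214}{l{\left(14 \right)} + 371} = \frac{418 + 214}{14 \left(1 + 14 + 14^{2}\right) + 371} = \frac{632}{14 \left(1 + 14 + 196\right) + 371} = \frac{632}{14 \cdot 211 + 371} = \frac{632}{2954 + 371} = \frac{632}{3325}$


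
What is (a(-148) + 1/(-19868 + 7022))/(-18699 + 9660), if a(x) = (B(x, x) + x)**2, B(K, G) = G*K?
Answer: -6080314143455/116114994 ≈ -52365.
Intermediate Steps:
a(x) = (x + x**2)**2 (a(x) = (x*x + x)**2 = (x**2 + x)**2 = (x + x**2)**2)
(a(-148) + 1/(-19868 + 7022))/(-18699 + 9660) = ((-148)**2*(1 - 148)**2 + 1/(-19868 + 7022))/(-18699 + 9660) = (21904*(-147)**2 + 1/(-12846))/(-9039) = (21904*21609 - 1/12846)*(-1/9039) = (473323536 - 1/12846)*(-1/9039) = (6080314143455/12846)*(-1/9039) = -6080314143455/116114994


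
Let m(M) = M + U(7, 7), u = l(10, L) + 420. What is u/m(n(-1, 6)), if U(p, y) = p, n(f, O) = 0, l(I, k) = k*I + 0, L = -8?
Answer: 340/7 ≈ 48.571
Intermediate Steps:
l(I, k) = I*k (l(I, k) = I*k + 0 = I*k)
u = 340 (u = 10*(-8) + 420 = -80 + 420 = 340)
m(M) = 7 + M (m(M) = M + 7 = 7 + M)
u/m(n(-1, 6)) = 340/(7 + 0) = 340/7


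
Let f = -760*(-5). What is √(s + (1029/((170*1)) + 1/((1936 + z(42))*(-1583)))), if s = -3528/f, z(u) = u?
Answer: 4*√2047541248099762651/2528423005 ≈ 2.2637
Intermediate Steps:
f = 3800
s = -441/475 (s = -3528/3800 = -3528*1/3800 = -441/475 ≈ -0.92842)
√(s + (1029/((170*1)) + 1/((1936 + z(42))*(-1583)))) = √(-441/475 + (1029/((170*1)) + 1/((1936 + 42)*(-1583)))) = √(-441/475 + (1029/170 - 1/1583/1978)) = √(-441/475 + (1029*(1/170) + (1/1978)*(-1/1583))) = √(-441/475 + (1029/170 - 1/3131174)) = √(-441/475 + 805494469/133074895) = √(64784768816/12642115025) = 4*√2047541248099762651/2528423005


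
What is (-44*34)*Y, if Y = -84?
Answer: 125664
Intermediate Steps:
(-44*34)*Y = -44*34*(-84) = -1496*(-84) = 125664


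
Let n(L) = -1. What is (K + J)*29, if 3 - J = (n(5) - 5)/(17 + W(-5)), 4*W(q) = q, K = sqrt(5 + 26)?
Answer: 2059/21 + 29*sqrt(31) ≈ 259.51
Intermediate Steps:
K = sqrt(31) ≈ 5.5678
W(q) = q/4
J = 71/21 (J = 3 - (-1 - 5)/(17 + (1/4)*(-5)) = 3 - (-6)/(17 - 5/4) = 3 - (-6)/63/4 = 3 - (-6)*4/63 = 3 - 1*(-8/21) = 3 + 8/21 = 71/21 ≈ 3.3810)
(K + J)*29 = (sqrt(31) + 71/21)*29 = (71/21 + sqrt(31))*29 = 2059/21 + 29*sqrt(31)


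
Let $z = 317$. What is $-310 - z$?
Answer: $-627$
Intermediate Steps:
$-310 - z = -310 - 317 = -627$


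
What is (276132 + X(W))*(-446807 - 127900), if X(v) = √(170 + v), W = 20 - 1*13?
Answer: -158694993324 - 574707*√177 ≈ -1.5870e+11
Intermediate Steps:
W = 7 (W = 20 - 13 = 7)
(276132 + X(W))*(-446807 - 127900) = (276132 + √(170 + 7))*(-446807 - 127900) = (276132 + √177)*(-574707) = -158694993324 - 574707*√177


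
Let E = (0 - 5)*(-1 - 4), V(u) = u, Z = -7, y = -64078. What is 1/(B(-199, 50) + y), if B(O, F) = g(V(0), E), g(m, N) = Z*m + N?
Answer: -1/64053 ≈ -1.5612e-5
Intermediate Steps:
E = 25 (E = -5*(-5) = 25)
g(m, N) = N - 7*m (g(m, N) = -7*m + N = N - 7*m)
B(O, F) = 25 (B(O, F) = 25 - 7*0 = 25 + 0 = 25)
1/(B(-199, 50) + y) = 1/(25 - 64078) = 1/(-64053) = -1/64053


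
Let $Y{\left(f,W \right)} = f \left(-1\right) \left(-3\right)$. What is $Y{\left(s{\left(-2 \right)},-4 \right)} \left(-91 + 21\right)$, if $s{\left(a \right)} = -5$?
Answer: $1050$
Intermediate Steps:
$Y{\left(f,W \right)} = 3 f$ ($Y{\left(f,W \right)} = - f \left(-3\right) = 3 f$)
$Y{\left(s{\left(-2 \right)},-4 \right)} \left(-91 + 21\right) = 3 \left(-5\right) \left(-91 + 21\right) = \left(-15\right) \left(-70\right) = 1050$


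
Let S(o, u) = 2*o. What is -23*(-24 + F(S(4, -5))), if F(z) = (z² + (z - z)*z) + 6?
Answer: -1058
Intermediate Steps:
F(z) = 6 + z² (F(z) = (z² + 0*z) + 6 = (z² + 0) + 6 = z² + 6 = 6 + z²)
-23*(-24 + F(S(4, -5))) = -23*(-24 + (6 + (2*4)²)) = -23*(-24 + (6 + 8²)) = -23*(-24 + (6 + 64)) = -23*(-24 + 70) = -23*46 = -1058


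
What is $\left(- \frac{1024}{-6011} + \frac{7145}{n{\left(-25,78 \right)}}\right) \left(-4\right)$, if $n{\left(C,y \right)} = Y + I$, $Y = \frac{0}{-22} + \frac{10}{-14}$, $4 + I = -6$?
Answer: $\frac{240450692}{90165} \approx 2666.8$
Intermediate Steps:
$I = -10$ ($I = -4 - 6 = -10$)
$Y = - \frac{5}{7}$ ($Y = 0 \left(- \frac{1}{22}\right) + 10 \left(- \frac{1}{14}\right) = 0 - \frac{5}{7} = - \frac{5}{7} \approx -0.71429$)
$n{\left(C,y \right)} = - \frac{75}{7}$ ($n{\left(C,y \right)} = - \frac{5}{7} - 10 = - \frac{75}{7}$)
$\left(- \frac{1024}{-6011} + \frac{7145}{n{\left(-25,78 \right)}}\right) \left(-4\right) = \left(- \frac{1024}{-6011} + \frac{7145}{- \frac{75}{7}}\right) \left(-4\right) = \left(\left(-1024\right) \left(- \frac{1}{6011}\right) + 7145 \left(- \frac{7}{75}\right)\right) \left(-4\right) = \left(\frac{1024}{6011} - \frac{10003}{15}\right) \left(-4\right) = \left(- \frac{60112673}{90165}\right) \left(-4\right) = \frac{240450692}{90165}$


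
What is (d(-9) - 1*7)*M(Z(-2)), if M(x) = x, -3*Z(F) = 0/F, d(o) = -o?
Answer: 0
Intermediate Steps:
Z(F) = 0 (Z(F) = -0/F = -1/3*0 = 0)
(d(-9) - 1*7)*M(Z(-2)) = (-1*(-9) - 1*7)*0 = (9 - 7)*0 = 2*0 = 0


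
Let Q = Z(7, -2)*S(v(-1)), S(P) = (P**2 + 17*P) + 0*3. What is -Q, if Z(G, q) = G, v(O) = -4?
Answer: 364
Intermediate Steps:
S(P) = P**2 + 17*P (S(P) = (P**2 + 17*P) + 0 = P**2 + 17*P)
Q = -364 (Q = 7*(-4*(17 - 4)) = 7*(-4*13) = 7*(-52) = -364)
-Q = -1*(-364) = 364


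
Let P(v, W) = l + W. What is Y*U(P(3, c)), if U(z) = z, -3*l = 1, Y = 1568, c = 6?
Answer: 26656/3 ≈ 8885.3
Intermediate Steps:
l = -⅓ (l = -⅓*1 = -⅓ ≈ -0.33333)
P(v, W) = -⅓ + W
Y*U(P(3, c)) = 1568*(-⅓ + 6) = 1568*(17/3) = 26656/3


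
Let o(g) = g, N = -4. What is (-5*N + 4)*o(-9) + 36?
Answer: -180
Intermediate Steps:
(-5*N + 4)*o(-9) + 36 = (-5*(-4) + 4)*(-9) + 36 = (20 + 4)*(-9) + 36 = 24*(-9) + 36 = -216 + 36 = -180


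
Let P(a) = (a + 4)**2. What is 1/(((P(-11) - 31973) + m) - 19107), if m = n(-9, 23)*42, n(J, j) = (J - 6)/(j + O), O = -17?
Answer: -1/51136 ≈ -1.9556e-5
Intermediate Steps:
P(a) = (4 + a)**2
n(J, j) = (-6 + J)/(-17 + j) (n(J, j) = (J - 6)/(j - 17) = (-6 + J)/(-17 + j))
m = -105 (m = ((-6 - 9)/(-17 + 23))*42 = (-15/6)*42 = ((1/6)*(-15))*42 = -5/2*42 = -105)
1/(((P(-11) - 31973) + m) - 19107) = 1/((((4 - 11)**2 - 31973) - 105) - 19107) = 1/((((-7)**2 - 31973) - 105) - 19107) = 1/(((49 - 31973) - 105) - 19107) = 1/((-31924 - 105) - 19107) = 1/(-32029 - 19107) = 1/(-51136) = -1/51136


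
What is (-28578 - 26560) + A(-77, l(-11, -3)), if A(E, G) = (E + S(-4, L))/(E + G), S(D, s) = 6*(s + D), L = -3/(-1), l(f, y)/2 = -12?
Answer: -5568855/101 ≈ -55137.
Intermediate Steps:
l(f, y) = -24 (l(f, y) = 2*(-12) = -24)
L = 3 (L = -3*(-1) = 3)
S(D, s) = 6*D + 6*s (S(D, s) = 6*(D + s) = 6*D + 6*s)
A(E, G) = (-6 + E)/(E + G) (A(E, G) = (E + (6*(-4) + 6*3))/(E + G) = (E + (-24 + 18))/(E + G) = (E - 6)/(E + G) = (-6 + E)/(E + G))
(-28578 - 26560) + A(-77, l(-11, -3)) = (-28578 - 26560) + (-6 - 77)/(-77 - 24) = -55138 - 83/(-101) = -55138 - 1/101*(-83) = -55138 + 83/101 = -5568855/101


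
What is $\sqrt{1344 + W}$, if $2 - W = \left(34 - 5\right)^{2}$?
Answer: $\sqrt{505} \approx 22.472$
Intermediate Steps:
$W = -839$ ($W = 2 - \left(34 - 5\right)^{2} = 2 - 29^{2} = 2 - 841 = -839$)
$\sqrt{1344 + W} = \sqrt{1344 - 839} = \sqrt{505}$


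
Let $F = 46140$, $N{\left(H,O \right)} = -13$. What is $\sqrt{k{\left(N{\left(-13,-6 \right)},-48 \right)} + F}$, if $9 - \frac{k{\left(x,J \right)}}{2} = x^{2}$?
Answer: $2 \sqrt{11455} \approx 214.06$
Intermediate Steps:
$k{\left(x,J \right)} = 18 - 2 x^{2}$
$\sqrt{k{\left(N{\left(-13,-6 \right)},-48 \right)} + F} = \sqrt{\left(18 - 2 \left(-13\right)^{2}\right) + 46140} = \sqrt{\left(18 - 338\right) + 46140} = \sqrt{-320 + 46140} = \sqrt{45820} = 2 \sqrt{11455}$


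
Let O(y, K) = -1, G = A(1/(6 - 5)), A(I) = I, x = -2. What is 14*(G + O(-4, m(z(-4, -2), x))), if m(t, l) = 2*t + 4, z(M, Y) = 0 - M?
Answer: 0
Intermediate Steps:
z(M, Y) = -M
m(t, l) = 4 + 2*t
G = 1 (G = 1/(6 - 5) = 1/1 = 1)
14*(G + O(-4, m(z(-4, -2), x))) = 14*(1 - 1) = 14*0 = 0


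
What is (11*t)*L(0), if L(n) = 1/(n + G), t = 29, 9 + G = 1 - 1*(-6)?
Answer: -319/2 ≈ -159.50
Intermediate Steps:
G = -2 (G = -9 + (1 - 1*(-6)) = -9 + (1 + 6) = -9 + 7 = -2)
L(n) = 1/(-2 + n) (L(n) = 1/(n - 2) = 1/(-2 + n))
(11*t)*L(0) = (11*29)/(-2 + 0) = 319/(-2) = 319*(-1/2) = -319/2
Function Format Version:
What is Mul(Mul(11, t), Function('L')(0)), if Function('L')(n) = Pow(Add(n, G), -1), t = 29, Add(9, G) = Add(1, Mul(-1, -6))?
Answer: Rational(-319, 2) ≈ -159.50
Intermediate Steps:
G = -2 (G = Add(-9, Add(1, Mul(-1, -6))) = Add(-9, Add(1, 6)) = Add(-9, 7) = -2)
Function('L')(n) = Pow(Add(-2, n), -1) (Function('L')(n) = Pow(Add(n, -2), -1) = Pow(Add(-2, n), -1))
Mul(Mul(11, t), Function('L')(0)) = Mul(Mul(11, 29), Pow(Add(-2, 0), -1)) = Mul(319, Pow(-2, -1)) = Mul(319, Rational(-1, 2)) = Rational(-319, 2)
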